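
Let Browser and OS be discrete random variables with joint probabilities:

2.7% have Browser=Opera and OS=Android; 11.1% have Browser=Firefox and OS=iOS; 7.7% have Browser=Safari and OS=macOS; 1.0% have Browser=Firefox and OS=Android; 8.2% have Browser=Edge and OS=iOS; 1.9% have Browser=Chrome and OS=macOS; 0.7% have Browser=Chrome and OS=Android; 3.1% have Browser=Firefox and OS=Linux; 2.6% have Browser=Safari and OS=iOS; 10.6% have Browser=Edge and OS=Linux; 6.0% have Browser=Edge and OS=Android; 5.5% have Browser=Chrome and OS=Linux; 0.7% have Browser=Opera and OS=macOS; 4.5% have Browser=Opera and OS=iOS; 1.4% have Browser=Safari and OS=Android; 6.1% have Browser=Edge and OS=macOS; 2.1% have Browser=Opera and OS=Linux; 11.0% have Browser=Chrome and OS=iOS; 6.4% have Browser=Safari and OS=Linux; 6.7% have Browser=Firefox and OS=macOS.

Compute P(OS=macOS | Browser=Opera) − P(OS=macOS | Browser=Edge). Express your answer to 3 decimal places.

P(Browser=Opera) = 0.007 + 0.021 + 0.045 + 0.027 = 0.100; P(OS=macOS | Browser=Opera) = 0.007/0.100 = 0.0700.
P(Browser=Edge) = 0.061 + 0.106 + 0.082 + 0.060 = 0.309; P(OS=macOS | Browser=Edge) = 0.061/0.309 = 0.1974.
Difference = -0.127.

-0.127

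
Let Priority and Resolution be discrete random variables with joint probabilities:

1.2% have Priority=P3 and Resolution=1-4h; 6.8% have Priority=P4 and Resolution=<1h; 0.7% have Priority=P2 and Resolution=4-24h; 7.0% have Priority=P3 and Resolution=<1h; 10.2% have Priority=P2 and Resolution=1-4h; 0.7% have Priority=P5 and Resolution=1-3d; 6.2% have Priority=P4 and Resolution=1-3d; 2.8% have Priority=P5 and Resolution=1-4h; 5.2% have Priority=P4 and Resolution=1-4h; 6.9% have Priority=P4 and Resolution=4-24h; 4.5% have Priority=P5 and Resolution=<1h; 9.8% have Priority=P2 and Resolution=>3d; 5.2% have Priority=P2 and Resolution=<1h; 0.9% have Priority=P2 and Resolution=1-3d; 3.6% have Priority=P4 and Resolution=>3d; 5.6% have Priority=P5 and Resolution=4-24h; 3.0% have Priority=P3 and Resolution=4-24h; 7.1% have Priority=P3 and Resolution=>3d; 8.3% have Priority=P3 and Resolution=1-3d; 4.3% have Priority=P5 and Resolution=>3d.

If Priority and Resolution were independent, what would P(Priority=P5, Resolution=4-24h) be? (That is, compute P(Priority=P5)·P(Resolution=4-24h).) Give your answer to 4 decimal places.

P(Priority=P5) = 0.045 + 0.028 + 0.056 + 0.007 + 0.043 = 0.179.
P(Resolution=4-24h) = 0.007 + 0.030 + 0.069 + 0.056 = 0.162.
Product: 0.179 × 0.162 = 0.0290.

0.0290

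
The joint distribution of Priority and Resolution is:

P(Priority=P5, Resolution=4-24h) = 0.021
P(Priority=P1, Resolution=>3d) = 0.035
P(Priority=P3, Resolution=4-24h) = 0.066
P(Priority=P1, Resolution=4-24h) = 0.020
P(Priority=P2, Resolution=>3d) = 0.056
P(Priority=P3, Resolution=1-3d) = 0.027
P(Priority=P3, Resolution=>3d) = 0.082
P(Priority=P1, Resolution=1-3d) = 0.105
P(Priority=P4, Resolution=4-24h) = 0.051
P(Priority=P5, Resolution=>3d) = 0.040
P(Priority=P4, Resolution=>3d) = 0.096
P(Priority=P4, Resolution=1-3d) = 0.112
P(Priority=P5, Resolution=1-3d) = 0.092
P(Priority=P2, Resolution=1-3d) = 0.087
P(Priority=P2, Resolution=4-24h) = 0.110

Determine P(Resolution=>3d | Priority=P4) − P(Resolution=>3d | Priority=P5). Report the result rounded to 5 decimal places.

P(Priority=P4) = 0.051 + 0.112 + 0.096 = 0.259; P(Resolution=>3d | Priority=P4) = 0.096/0.259 = 0.370656.
P(Priority=P5) = 0.021 + 0.092 + 0.040 = 0.153; P(Resolution=>3d | Priority=P5) = 0.040/0.153 = 0.261438.
Difference = 0.10922.

0.10922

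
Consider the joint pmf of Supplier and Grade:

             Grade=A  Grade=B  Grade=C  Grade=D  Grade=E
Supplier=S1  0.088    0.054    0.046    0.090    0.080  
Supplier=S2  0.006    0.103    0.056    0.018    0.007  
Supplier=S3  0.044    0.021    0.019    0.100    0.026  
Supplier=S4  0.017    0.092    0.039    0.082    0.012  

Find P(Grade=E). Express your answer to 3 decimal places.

0.125

P(Grade=E) = 0.080 + 0.007 + 0.026 + 0.012 = 0.125.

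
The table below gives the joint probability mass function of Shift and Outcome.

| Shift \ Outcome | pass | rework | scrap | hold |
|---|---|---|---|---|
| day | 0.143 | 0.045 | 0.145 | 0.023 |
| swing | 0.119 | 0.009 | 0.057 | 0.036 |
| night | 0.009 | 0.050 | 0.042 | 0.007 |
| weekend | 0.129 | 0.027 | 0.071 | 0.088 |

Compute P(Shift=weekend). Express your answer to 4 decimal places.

0.3150

P(Shift=weekend) = 0.129 + 0.027 + 0.071 + 0.088 = 0.315.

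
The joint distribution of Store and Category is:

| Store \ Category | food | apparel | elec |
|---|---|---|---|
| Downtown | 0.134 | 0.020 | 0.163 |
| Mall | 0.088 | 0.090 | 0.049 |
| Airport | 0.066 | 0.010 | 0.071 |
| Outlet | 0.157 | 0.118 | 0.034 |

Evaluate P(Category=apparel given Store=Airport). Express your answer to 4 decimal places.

P(Store=Airport) = 0.066 + 0.010 + 0.071 = 0.147.
P(Category=apparel | Store=Airport) = 0.010/0.147 = 0.0680.

0.0680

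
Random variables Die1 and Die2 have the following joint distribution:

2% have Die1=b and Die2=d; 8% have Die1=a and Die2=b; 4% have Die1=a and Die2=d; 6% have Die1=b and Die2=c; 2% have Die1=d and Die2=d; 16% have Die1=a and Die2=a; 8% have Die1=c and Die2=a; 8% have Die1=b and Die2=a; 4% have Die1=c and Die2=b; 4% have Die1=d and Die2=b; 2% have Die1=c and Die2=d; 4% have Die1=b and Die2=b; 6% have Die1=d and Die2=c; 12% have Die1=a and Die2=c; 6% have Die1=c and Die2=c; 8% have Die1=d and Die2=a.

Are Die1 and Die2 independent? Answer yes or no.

Every cell satisfies P(Die1,Die2) = P(Die1)·P(Die2). For instance P(Die1=c) = 0.20, P(Die2=c) = 0.30, and 0.20×0.30 = 0.06 matches the joint entry. So Die1 and Die2 are independent.

yes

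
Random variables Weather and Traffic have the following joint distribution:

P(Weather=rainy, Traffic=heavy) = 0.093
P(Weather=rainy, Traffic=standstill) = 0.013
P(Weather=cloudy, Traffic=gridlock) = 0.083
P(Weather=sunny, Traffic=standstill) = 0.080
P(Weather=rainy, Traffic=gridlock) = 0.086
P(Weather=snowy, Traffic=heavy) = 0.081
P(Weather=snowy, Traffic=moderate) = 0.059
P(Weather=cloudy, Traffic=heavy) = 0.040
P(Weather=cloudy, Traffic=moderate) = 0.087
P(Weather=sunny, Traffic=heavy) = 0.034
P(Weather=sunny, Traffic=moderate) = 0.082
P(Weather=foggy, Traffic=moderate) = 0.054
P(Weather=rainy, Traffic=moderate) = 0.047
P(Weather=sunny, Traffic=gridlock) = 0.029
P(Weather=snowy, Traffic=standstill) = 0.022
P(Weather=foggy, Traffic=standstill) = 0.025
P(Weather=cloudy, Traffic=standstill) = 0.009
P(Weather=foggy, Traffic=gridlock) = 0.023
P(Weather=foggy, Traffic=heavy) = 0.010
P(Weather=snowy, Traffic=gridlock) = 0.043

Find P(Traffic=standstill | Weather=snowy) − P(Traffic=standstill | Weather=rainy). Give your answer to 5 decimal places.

P(Weather=snowy) = 0.059 + 0.081 + 0.043 + 0.022 = 0.205; P(Traffic=standstill | Weather=snowy) = 0.022/0.205 = 0.107317.
P(Weather=rainy) = 0.047 + 0.093 + 0.086 + 0.013 = 0.239; P(Traffic=standstill | Weather=rainy) = 0.013/0.239 = 0.054393.
Difference = 0.05292.

0.05292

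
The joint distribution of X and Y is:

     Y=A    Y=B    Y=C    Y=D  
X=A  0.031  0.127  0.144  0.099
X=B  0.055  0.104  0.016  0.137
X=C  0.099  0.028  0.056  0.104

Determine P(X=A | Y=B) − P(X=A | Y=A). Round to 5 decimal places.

P(Y=B) = 0.127 + 0.104 + 0.028 = 0.259; P(X=A | Y=B) = 0.127/0.259 = 0.490347.
P(Y=A) = 0.031 + 0.055 + 0.099 = 0.185; P(X=A | Y=A) = 0.031/0.185 = 0.167568.
Difference = 0.32278.

0.32278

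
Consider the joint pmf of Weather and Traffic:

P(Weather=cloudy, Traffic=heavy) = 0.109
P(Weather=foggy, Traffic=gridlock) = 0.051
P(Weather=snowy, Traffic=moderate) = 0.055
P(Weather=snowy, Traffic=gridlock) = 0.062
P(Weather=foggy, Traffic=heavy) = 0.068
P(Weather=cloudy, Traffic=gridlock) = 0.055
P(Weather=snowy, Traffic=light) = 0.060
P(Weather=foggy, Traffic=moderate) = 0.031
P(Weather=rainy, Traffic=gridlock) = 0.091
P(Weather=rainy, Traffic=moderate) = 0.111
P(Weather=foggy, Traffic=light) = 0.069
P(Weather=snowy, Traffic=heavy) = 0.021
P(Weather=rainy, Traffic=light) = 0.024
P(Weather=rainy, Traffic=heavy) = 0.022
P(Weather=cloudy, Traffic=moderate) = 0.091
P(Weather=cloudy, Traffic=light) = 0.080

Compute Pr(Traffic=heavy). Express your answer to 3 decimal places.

P(Traffic=heavy) = 0.109 + 0.022 + 0.021 + 0.068 = 0.220.

0.220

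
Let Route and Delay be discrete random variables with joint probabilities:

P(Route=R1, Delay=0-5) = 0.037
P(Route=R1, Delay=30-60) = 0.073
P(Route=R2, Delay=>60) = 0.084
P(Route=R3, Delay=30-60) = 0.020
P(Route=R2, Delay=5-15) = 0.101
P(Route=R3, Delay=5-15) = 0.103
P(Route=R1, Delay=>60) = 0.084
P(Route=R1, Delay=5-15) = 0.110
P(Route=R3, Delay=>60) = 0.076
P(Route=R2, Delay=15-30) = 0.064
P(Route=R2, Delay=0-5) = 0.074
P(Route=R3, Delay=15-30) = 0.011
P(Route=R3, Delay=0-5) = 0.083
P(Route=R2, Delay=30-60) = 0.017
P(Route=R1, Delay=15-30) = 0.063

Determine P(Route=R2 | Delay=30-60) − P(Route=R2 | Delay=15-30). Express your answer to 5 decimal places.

P(Delay=30-60) = 0.073 + 0.017 + 0.020 = 0.110; P(Route=R2 | Delay=30-60) = 0.017/0.110 = 0.154545.
P(Delay=15-30) = 0.063 + 0.064 + 0.011 = 0.138; P(Route=R2 | Delay=15-30) = 0.064/0.138 = 0.463768.
Difference = -0.30922.

-0.30922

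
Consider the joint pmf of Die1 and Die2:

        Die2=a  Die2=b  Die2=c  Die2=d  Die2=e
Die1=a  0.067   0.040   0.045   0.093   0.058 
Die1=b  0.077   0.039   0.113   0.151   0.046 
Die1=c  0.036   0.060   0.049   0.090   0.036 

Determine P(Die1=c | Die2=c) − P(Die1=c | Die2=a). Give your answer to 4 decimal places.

0.0367

P(Die2=c) = 0.045 + 0.113 + 0.049 = 0.207; P(Die1=c | Die2=c) = 0.049/0.207 = 0.23671.
P(Die2=a) = 0.067 + 0.077 + 0.036 = 0.180; P(Die1=c | Die2=a) = 0.036/0.180 = 0.20000.
Difference = 0.0367.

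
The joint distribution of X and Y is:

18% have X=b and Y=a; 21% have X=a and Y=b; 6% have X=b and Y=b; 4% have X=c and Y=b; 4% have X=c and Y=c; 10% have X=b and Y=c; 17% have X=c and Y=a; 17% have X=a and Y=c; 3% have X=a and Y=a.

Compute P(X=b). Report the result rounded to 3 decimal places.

0.340

P(X=b) = 0.18 + 0.06 + 0.10 = 0.34.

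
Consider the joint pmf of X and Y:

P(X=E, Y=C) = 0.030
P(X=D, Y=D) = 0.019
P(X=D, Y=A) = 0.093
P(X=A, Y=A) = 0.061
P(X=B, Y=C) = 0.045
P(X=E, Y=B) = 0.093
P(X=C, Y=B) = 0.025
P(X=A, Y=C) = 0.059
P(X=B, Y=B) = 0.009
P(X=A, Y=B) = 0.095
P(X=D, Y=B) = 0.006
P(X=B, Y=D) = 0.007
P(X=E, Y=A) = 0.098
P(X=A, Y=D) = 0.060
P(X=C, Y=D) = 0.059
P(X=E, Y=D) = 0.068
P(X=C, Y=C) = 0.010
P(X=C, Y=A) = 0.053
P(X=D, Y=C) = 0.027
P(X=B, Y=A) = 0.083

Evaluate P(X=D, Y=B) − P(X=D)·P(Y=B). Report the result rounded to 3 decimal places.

P(X=D) = 0.093 + 0.006 + 0.027 + 0.019 = 0.145.
P(Y=B) = 0.095 + 0.009 + 0.025 + 0.006 + 0.093 = 0.228.
P(X=D, Y=B) − P(X=D)P(Y=B) = 0.006 − 0.145×0.228 = -0.027.

-0.027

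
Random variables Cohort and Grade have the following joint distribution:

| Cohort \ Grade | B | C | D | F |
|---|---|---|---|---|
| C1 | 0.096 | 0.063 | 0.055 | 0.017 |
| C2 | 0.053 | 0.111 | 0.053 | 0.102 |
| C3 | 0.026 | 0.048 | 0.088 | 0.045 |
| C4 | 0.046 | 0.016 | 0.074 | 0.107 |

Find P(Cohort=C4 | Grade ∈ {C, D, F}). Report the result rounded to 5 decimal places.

P(Grade=C) = 0.063 + 0.111 + 0.048 + 0.016 = 0.238.
P(Grade=D) = 0.055 + 0.053 + 0.088 + 0.074 = 0.270.
P(Grade=F) = 0.017 + 0.102 + 0.045 + 0.107 = 0.271.
P(Grade ∈ {C, D, F}) = 0.238 + 0.270 + 0.271 = 0.779; P(Cohort=C4, Grade ∈ {C, D, F}) = 0.016 + 0.074 + 0.107 = 0.197.
P(Cohort=C4 | Grade ∈ {C, D, F}) = 0.197/0.779 = 0.25289.

0.25289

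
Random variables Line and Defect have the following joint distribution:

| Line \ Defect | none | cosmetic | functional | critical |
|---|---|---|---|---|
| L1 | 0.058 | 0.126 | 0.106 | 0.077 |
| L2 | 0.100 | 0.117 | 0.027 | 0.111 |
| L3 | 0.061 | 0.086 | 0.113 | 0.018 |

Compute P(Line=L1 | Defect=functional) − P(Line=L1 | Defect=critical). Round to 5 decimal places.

0.05711

P(Defect=functional) = 0.106 + 0.027 + 0.113 = 0.246; P(Line=L1 | Defect=functional) = 0.106/0.246 = 0.430894.
P(Defect=critical) = 0.077 + 0.111 + 0.018 = 0.206; P(Line=L1 | Defect=critical) = 0.077/0.206 = 0.373786.
Difference = 0.05711.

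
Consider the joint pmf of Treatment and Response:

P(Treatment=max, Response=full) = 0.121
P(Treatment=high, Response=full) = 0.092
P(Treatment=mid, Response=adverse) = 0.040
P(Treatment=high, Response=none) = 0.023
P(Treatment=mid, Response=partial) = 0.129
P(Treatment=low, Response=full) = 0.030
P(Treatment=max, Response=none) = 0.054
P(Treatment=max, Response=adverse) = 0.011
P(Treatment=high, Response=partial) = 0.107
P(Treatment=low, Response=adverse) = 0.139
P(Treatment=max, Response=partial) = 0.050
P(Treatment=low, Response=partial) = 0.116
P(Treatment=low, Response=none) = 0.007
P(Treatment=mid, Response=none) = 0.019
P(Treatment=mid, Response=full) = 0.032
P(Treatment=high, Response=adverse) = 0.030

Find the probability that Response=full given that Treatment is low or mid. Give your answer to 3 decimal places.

P(Treatment=low) = 0.007 + 0.116 + 0.030 + 0.139 = 0.292.
P(Treatment=mid) = 0.019 + 0.129 + 0.032 + 0.040 = 0.220.
P(Treatment ∈ {low, mid}) = 0.292 + 0.220 = 0.512; P(Response=full, Treatment ∈ {low, mid}) = 0.030 + 0.032 = 0.062.
P(Response=full | Treatment ∈ {low, mid}) = 0.062/0.512 = 0.121.

0.121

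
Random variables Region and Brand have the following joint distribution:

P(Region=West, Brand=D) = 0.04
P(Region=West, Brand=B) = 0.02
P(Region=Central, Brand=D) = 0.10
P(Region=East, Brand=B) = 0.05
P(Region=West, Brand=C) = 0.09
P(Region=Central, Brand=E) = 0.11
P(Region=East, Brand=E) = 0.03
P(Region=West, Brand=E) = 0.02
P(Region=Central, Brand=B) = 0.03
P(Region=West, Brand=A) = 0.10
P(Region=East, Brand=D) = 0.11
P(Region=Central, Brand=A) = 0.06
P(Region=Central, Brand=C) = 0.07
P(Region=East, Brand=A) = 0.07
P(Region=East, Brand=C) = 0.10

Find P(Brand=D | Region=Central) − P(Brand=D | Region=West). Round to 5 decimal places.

0.12212

P(Region=Central) = 0.06 + 0.03 + 0.07 + 0.10 + 0.11 = 0.37; P(Brand=D | Region=Central) = 0.10/0.37 = 0.270270.
P(Region=West) = 0.10 + 0.02 + 0.09 + 0.04 + 0.02 = 0.27; P(Brand=D | Region=West) = 0.04/0.27 = 0.148148.
Difference = 0.12212.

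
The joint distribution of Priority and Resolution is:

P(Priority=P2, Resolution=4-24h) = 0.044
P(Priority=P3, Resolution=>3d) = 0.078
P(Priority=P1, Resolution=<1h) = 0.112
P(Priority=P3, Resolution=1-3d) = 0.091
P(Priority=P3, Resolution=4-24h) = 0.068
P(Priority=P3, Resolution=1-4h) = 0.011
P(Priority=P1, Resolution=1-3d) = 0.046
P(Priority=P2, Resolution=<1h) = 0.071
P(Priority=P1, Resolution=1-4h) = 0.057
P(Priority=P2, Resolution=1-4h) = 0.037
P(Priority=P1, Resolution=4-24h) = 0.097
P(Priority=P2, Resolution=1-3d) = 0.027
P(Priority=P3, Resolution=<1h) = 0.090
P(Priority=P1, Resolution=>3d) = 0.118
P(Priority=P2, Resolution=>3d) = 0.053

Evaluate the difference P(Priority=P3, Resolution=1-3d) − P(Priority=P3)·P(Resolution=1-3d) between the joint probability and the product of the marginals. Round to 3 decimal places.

0.036

P(Priority=P3) = 0.090 + 0.011 + 0.068 + 0.091 + 0.078 = 0.338.
P(Resolution=1-3d) = 0.046 + 0.027 + 0.091 = 0.164.
P(Priority=P3, Resolution=1-3d) − P(Priority=P3)P(Resolution=1-3d) = 0.091 − 0.338×0.164 = 0.036.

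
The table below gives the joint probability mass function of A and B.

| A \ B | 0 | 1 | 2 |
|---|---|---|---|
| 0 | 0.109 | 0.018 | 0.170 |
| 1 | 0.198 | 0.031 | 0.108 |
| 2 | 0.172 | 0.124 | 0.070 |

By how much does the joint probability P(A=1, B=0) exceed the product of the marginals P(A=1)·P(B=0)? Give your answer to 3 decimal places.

0.037

P(A=1) = 0.198 + 0.031 + 0.108 = 0.337.
P(B=0) = 0.109 + 0.198 + 0.172 = 0.479.
P(A=1, B=0) − P(A=1)P(B=0) = 0.198 − 0.337×0.479 = 0.037.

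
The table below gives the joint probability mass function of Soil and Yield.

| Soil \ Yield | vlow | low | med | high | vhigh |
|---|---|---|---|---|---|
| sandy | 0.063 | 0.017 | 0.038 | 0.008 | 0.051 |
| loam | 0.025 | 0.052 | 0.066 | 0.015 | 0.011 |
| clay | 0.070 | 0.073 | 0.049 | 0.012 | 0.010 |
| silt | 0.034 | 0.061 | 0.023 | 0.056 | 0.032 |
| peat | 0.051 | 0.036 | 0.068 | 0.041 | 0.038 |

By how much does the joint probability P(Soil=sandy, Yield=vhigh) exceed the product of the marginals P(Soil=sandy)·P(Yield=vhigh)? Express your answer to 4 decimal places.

0.0259

P(Soil=sandy) = 0.063 + 0.017 + 0.038 + 0.008 + 0.051 = 0.177.
P(Yield=vhigh) = 0.051 + 0.011 + 0.010 + 0.032 + 0.038 = 0.142.
P(Soil=sandy, Yield=vhigh) − P(Soil=sandy)P(Yield=vhigh) = 0.051 − 0.177×0.142 = 0.0259.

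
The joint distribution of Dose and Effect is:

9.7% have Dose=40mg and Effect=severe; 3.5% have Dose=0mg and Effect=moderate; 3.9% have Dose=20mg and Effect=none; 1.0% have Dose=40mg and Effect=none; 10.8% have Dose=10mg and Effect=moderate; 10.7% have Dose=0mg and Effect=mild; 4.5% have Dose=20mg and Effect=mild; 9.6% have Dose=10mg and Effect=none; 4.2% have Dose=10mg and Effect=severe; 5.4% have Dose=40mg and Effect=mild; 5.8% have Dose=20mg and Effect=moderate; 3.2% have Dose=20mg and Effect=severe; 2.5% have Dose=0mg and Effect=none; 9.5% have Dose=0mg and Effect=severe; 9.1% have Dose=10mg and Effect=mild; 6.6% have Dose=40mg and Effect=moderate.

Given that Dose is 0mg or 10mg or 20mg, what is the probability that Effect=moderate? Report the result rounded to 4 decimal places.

P(Dose=0mg) = 0.025 + 0.107 + 0.035 + 0.095 = 0.262.
P(Dose=10mg) = 0.096 + 0.091 + 0.108 + 0.042 = 0.337.
P(Dose=20mg) = 0.039 + 0.045 + 0.058 + 0.032 = 0.174.
P(Dose ∈ {0mg, 10mg, 20mg}) = 0.262 + 0.337 + 0.174 = 0.773; P(Effect=moderate, Dose ∈ {0mg, 10mg, 20mg}) = 0.035 + 0.108 + 0.058 = 0.201.
P(Effect=moderate | Dose ∈ {0mg, 10mg, 20mg}) = 0.201/0.773 = 0.2600.

0.2600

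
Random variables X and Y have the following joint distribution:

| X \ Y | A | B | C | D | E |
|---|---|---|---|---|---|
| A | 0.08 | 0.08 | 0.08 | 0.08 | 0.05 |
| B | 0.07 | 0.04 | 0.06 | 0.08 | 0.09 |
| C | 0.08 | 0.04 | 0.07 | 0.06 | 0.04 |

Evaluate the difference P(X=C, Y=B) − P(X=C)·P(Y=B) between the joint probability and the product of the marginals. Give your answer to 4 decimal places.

-0.0064

P(X=C) = 0.08 + 0.04 + 0.07 + 0.06 + 0.04 = 0.29.
P(Y=B) = 0.08 + 0.04 + 0.04 = 0.16.
P(X=C, Y=B) − P(X=C)P(Y=B) = 0.04 − 0.29×0.16 = -0.0064.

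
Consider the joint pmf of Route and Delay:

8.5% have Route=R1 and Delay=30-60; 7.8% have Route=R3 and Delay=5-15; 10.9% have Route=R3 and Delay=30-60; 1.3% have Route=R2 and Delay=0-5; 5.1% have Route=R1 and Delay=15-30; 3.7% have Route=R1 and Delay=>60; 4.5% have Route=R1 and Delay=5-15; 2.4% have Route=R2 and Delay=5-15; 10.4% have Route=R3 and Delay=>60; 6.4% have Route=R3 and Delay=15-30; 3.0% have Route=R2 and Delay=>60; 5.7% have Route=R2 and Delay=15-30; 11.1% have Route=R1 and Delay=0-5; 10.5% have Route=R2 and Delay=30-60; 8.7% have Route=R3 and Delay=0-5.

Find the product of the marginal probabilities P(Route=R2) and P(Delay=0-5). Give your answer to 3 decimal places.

P(Route=R2) = 0.013 + 0.024 + 0.057 + 0.105 + 0.030 = 0.229.
P(Delay=0-5) = 0.111 + 0.013 + 0.087 = 0.211.
Product: 0.229 × 0.211 = 0.048.

0.048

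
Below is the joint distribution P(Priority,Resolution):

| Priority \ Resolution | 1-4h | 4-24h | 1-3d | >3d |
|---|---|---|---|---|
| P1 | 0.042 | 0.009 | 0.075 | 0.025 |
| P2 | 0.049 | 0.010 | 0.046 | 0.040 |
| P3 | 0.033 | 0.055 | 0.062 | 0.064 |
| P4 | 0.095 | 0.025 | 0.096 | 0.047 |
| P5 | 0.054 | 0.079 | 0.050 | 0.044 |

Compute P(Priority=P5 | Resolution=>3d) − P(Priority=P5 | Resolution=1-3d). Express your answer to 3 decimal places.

P(Resolution=>3d) = 0.025 + 0.040 + 0.064 + 0.047 + 0.044 = 0.220; P(Priority=P5 | Resolution=>3d) = 0.044/0.220 = 0.2000.
P(Resolution=1-3d) = 0.075 + 0.046 + 0.062 + 0.096 + 0.050 = 0.329; P(Priority=P5 | Resolution=1-3d) = 0.050/0.329 = 0.1520.
Difference = 0.048.

0.048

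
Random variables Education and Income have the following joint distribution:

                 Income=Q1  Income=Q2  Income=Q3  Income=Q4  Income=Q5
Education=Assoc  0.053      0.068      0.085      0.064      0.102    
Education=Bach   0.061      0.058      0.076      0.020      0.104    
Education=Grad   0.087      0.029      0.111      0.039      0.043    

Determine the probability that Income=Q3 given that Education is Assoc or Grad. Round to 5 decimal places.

P(Education=Assoc) = 0.053 + 0.068 + 0.085 + 0.064 + 0.102 = 0.372.
P(Education=Grad) = 0.087 + 0.029 + 0.111 + 0.039 + 0.043 = 0.309.
P(Education ∈ {Assoc, Grad}) = 0.372 + 0.309 = 0.681; P(Income=Q3, Education ∈ {Assoc, Grad}) = 0.085 + 0.111 = 0.196.
P(Income=Q3 | Education ∈ {Assoc, Grad}) = 0.196/0.681 = 0.28781.

0.28781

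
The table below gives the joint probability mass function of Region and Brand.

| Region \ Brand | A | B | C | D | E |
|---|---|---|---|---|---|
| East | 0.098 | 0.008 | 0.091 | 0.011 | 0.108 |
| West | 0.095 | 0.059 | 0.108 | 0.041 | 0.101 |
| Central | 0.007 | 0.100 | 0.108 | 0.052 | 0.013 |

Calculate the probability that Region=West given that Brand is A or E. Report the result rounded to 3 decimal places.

P(Brand=A) = 0.098 + 0.095 + 0.007 = 0.200.
P(Brand=E) = 0.108 + 0.101 + 0.013 = 0.222.
P(Brand ∈ {A, E}) = 0.200 + 0.222 = 0.422; P(Region=West, Brand ∈ {A, E}) = 0.095 + 0.101 = 0.196.
P(Region=West | Brand ∈ {A, E}) = 0.196/0.422 = 0.464.

0.464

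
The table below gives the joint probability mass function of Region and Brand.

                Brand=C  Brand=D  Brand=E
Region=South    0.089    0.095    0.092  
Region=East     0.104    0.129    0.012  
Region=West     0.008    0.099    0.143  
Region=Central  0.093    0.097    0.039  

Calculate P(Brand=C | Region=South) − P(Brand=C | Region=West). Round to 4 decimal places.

0.2905

P(Region=South) = 0.089 + 0.095 + 0.092 = 0.276; P(Brand=C | Region=South) = 0.089/0.276 = 0.32246.
P(Region=West) = 0.008 + 0.099 + 0.143 = 0.250; P(Brand=C | Region=West) = 0.008/0.250 = 0.03200.
Difference = 0.2905.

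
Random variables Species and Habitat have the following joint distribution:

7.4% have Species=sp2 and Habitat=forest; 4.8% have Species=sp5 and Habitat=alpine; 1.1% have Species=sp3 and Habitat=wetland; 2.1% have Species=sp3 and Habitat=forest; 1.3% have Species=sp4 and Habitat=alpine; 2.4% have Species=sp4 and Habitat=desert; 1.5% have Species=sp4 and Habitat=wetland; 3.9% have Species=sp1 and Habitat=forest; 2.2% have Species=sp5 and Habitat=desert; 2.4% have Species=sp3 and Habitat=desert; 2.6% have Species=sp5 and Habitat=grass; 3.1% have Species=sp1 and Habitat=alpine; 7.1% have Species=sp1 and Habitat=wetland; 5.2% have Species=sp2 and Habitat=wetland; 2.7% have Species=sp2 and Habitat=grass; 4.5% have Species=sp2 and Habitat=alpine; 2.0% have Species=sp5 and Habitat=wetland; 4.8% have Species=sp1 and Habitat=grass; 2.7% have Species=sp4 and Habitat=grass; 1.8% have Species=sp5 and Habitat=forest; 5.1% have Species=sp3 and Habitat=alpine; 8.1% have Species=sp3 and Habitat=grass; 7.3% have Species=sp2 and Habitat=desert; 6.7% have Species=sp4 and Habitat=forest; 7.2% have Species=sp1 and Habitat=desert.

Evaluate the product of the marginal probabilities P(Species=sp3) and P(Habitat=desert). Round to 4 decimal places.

0.0404

P(Species=sp3) = 0.021 + 0.081 + 0.011 + 0.024 + 0.051 = 0.188.
P(Habitat=desert) = 0.072 + 0.073 + 0.024 + 0.024 + 0.022 = 0.215.
Product: 0.188 × 0.215 = 0.0404.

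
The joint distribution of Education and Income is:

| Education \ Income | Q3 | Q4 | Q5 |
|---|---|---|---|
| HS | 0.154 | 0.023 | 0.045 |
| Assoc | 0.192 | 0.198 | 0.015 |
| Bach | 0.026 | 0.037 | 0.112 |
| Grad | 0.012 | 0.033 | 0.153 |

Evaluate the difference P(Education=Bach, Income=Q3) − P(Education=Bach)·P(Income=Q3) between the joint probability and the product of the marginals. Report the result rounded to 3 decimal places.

P(Education=Bach) = 0.026 + 0.037 + 0.112 = 0.175.
P(Income=Q3) = 0.154 + 0.192 + 0.026 + 0.012 = 0.384.
P(Education=Bach, Income=Q3) − P(Education=Bach)P(Income=Q3) = 0.026 − 0.175×0.384 = -0.041.

-0.041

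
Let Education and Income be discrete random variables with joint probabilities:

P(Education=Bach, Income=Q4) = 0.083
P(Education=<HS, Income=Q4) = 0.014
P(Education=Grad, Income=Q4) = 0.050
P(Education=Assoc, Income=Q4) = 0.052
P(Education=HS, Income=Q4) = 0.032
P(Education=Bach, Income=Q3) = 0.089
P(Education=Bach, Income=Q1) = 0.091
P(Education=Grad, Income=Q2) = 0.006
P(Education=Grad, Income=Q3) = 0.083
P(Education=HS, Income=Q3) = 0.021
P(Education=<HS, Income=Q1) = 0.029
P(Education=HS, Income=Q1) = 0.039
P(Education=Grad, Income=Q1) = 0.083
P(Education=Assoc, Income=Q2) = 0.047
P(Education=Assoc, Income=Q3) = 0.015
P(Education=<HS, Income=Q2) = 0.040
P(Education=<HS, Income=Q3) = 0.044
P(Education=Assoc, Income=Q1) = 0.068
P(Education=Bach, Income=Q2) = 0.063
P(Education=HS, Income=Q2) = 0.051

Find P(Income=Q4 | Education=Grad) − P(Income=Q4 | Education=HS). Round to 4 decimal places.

P(Education=Grad) = 0.083 + 0.006 + 0.083 + 0.050 = 0.222; P(Income=Q4 | Education=Grad) = 0.050/0.222 = 0.22523.
P(Education=HS) = 0.039 + 0.051 + 0.021 + 0.032 = 0.143; P(Income=Q4 | Education=HS) = 0.032/0.143 = 0.22378.
Difference = 0.0014.

0.0014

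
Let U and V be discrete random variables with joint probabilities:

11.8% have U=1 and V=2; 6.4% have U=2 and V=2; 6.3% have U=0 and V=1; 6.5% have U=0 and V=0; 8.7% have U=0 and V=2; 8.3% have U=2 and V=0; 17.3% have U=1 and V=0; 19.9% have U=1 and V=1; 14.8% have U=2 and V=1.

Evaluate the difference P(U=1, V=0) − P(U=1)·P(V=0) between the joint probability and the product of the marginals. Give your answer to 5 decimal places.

0.01571

P(U=1) = 0.173 + 0.199 + 0.118 = 0.490.
P(V=0) = 0.065 + 0.173 + 0.083 = 0.321.
P(U=1, V=0) − P(U=1)P(V=0) = 0.173 − 0.490×0.321 = 0.01571.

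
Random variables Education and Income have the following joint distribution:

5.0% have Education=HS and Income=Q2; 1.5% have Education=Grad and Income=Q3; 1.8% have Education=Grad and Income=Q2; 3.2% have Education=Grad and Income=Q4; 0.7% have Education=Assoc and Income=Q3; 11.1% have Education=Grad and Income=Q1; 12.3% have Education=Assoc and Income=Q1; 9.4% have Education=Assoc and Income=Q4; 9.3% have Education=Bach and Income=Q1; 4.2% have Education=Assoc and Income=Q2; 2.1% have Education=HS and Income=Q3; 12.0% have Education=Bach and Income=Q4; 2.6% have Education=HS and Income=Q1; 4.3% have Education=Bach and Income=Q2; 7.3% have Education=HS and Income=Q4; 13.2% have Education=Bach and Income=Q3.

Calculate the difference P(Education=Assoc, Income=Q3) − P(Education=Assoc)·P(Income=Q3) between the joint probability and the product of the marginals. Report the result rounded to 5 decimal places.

-0.03955

P(Education=Assoc) = 0.123 + 0.042 + 0.007 + 0.094 = 0.266.
P(Income=Q3) = 0.021 + 0.007 + 0.132 + 0.015 = 0.175.
P(Education=Assoc, Income=Q3) − P(Education=Assoc)P(Income=Q3) = 0.007 − 0.266×0.175 = -0.03955.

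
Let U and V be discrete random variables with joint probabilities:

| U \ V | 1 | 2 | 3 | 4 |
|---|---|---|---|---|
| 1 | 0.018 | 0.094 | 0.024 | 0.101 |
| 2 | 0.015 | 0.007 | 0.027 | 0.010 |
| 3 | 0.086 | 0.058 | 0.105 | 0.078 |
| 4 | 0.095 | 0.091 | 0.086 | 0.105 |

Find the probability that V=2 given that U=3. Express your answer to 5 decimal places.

P(U=3) = 0.086 + 0.058 + 0.105 + 0.078 = 0.327.
P(V=2 | U=3) = 0.058/0.327 = 0.17737.

0.17737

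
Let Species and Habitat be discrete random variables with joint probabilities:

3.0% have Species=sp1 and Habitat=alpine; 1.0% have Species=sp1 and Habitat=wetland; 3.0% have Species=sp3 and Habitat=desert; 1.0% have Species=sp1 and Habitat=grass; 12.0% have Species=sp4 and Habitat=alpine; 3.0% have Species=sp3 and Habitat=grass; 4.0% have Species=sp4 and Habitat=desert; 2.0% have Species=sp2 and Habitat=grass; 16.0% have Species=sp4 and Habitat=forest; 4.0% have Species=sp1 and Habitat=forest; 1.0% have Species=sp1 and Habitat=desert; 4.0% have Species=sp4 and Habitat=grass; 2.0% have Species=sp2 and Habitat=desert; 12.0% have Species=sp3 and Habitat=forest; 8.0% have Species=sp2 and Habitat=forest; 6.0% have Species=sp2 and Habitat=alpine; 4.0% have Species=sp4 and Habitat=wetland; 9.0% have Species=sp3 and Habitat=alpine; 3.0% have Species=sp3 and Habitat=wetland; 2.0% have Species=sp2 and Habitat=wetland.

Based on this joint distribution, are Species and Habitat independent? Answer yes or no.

yes

Every cell satisfies P(Species,Habitat) = P(Species)·P(Habitat). For instance P(Species=sp4) = 0.400, P(Habitat=desert) = 0.100, and 0.400×0.100 = 0.040 matches the joint entry. So Species and Habitat are independent.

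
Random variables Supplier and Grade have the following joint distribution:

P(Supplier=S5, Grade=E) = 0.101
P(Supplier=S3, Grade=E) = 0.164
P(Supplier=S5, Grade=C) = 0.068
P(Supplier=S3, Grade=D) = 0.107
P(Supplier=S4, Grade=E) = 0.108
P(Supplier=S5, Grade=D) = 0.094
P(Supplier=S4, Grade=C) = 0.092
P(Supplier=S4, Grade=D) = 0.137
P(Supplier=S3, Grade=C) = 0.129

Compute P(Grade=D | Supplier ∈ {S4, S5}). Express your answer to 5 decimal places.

0.38500

P(Supplier=S4) = 0.092 + 0.137 + 0.108 = 0.337.
P(Supplier=S5) = 0.068 + 0.094 + 0.101 = 0.263.
P(Supplier ∈ {S4, S5}) = 0.337 + 0.263 = 0.600; P(Grade=D, Supplier ∈ {S4, S5}) = 0.137 + 0.094 = 0.231.
P(Grade=D | Supplier ∈ {S4, S5}) = 0.231/0.600 = 0.38500.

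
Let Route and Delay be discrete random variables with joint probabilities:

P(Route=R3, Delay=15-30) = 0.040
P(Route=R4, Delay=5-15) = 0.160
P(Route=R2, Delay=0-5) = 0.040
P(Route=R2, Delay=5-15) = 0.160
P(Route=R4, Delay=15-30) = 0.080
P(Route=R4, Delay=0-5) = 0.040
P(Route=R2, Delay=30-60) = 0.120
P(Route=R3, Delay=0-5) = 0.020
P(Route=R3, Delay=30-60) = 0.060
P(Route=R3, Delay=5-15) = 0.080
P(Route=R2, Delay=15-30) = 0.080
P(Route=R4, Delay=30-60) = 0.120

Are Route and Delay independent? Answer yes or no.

yes

Every cell satisfies P(Route,Delay) = P(Route)·P(Delay). For instance P(Route=R3) = 0.200, P(Delay=30-60) = 0.300, and 0.200×0.300 = 0.060 matches the joint entry. So Route and Delay are independent.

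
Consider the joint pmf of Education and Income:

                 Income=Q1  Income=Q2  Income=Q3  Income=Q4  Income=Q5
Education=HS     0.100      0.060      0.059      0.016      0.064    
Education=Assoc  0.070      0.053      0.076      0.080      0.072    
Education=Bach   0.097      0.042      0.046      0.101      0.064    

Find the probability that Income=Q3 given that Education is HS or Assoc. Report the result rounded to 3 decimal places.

P(Education=HS) = 0.100 + 0.060 + 0.059 + 0.016 + 0.064 = 0.299.
P(Education=Assoc) = 0.070 + 0.053 + 0.076 + 0.080 + 0.072 = 0.351.
P(Education ∈ {HS, Assoc}) = 0.299 + 0.351 = 0.650; P(Income=Q3, Education ∈ {HS, Assoc}) = 0.059 + 0.076 = 0.135.
P(Income=Q3 | Education ∈ {HS, Assoc}) = 0.135/0.650 = 0.208.

0.208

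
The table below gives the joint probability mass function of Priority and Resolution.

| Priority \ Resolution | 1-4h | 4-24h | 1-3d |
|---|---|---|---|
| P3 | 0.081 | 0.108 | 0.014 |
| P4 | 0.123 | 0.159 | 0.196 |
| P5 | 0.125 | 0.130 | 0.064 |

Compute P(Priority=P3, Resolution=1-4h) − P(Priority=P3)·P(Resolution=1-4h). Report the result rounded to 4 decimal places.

0.0142

P(Priority=P3) = 0.081 + 0.108 + 0.014 = 0.203.
P(Resolution=1-4h) = 0.081 + 0.123 + 0.125 = 0.329.
P(Priority=P3, Resolution=1-4h) − P(Priority=P3)P(Resolution=1-4h) = 0.081 − 0.203×0.329 = 0.0142.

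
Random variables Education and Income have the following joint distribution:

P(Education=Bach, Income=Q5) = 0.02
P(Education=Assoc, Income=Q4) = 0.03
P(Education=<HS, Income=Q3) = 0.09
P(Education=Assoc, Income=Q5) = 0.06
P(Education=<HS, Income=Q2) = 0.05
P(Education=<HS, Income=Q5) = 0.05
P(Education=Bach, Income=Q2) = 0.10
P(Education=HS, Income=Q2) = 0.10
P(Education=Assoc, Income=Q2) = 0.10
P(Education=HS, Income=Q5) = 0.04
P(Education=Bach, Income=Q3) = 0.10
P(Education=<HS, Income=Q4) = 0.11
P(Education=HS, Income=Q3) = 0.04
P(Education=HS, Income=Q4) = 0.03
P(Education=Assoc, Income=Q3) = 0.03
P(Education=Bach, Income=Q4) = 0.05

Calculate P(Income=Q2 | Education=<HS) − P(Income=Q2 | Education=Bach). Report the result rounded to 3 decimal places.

-0.204

P(Education=<HS) = 0.05 + 0.09 + 0.11 + 0.05 = 0.30; P(Income=Q2 | Education=<HS) = 0.05/0.30 = 0.1667.
P(Education=Bach) = 0.10 + 0.10 + 0.05 + 0.02 = 0.27; P(Income=Q2 | Education=Bach) = 0.10/0.27 = 0.3704.
Difference = -0.204.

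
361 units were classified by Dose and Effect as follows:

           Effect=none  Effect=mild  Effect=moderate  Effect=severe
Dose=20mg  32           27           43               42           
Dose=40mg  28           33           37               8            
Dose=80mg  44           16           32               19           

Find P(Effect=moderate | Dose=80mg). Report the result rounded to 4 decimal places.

0.2883

Total with Dose=80mg: 44 + 16 + 32 + 19 = 111.
P(Effect=moderate | Dose=80mg) = 32/111 = 0.2883.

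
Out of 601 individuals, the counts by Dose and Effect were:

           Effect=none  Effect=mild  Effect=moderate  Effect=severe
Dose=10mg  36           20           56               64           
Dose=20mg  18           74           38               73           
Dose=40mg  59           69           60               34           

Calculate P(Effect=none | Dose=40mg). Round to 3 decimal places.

Total with Dose=40mg: 59 + 69 + 60 + 34 = 222.
P(Effect=none | Dose=40mg) = 59/222 = 0.266.

0.266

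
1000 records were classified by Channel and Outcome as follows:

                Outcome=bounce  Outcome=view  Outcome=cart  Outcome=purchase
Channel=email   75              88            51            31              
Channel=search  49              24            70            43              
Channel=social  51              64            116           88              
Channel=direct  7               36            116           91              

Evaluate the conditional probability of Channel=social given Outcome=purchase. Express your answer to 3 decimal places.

Total with Outcome=purchase: 31 + 43 + 88 + 91 = 253.
P(Channel=social | Outcome=purchase) = 88/253 = 0.348.

0.348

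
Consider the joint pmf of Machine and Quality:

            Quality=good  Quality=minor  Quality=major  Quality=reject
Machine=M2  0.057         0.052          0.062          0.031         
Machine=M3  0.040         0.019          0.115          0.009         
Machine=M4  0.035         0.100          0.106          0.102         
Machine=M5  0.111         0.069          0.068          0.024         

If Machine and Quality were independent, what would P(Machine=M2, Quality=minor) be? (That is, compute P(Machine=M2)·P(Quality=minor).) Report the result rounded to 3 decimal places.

P(Machine=M2) = 0.057 + 0.052 + 0.062 + 0.031 = 0.202.
P(Quality=minor) = 0.052 + 0.019 + 0.100 + 0.069 = 0.240.
Product: 0.202 × 0.240 = 0.048.

0.048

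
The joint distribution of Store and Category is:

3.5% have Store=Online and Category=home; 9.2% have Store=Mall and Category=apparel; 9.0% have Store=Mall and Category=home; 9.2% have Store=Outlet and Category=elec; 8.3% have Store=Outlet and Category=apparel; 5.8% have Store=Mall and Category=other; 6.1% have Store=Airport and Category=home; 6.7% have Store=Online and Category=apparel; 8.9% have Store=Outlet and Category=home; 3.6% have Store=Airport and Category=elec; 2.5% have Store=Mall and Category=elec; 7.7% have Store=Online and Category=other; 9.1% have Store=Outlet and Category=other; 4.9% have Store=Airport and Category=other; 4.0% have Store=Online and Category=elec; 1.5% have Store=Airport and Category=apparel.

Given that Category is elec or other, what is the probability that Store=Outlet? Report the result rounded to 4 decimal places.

0.3910

P(Category=elec) = 0.025 + 0.036 + 0.092 + 0.040 = 0.193.
P(Category=other) = 0.058 + 0.049 + 0.091 + 0.077 = 0.275.
P(Category ∈ {elec, other}) = 0.193 + 0.275 = 0.468; P(Store=Outlet, Category ∈ {elec, other}) = 0.092 + 0.091 = 0.183.
P(Store=Outlet | Category ∈ {elec, other}) = 0.183/0.468 = 0.3910.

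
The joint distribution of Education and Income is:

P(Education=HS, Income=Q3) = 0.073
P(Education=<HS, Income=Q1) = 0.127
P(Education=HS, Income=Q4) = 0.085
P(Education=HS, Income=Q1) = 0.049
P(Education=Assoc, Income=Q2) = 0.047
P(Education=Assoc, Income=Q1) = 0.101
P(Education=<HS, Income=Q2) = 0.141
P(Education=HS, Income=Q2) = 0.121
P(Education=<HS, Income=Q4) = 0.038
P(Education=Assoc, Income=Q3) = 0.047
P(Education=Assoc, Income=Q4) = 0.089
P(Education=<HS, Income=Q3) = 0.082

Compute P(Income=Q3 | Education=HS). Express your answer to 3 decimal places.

P(Education=HS) = 0.049 + 0.121 + 0.073 + 0.085 = 0.328.
P(Income=Q3 | Education=HS) = 0.073/0.328 = 0.223.

0.223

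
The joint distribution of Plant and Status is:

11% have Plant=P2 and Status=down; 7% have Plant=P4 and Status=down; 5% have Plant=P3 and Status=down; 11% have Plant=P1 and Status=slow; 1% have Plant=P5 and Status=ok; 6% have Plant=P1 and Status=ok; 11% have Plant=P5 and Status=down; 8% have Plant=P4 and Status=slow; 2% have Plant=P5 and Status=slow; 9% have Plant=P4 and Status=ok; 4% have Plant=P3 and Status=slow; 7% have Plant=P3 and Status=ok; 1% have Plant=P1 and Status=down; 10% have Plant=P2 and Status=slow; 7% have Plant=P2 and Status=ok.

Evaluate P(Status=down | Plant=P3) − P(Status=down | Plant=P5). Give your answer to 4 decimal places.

-0.4732

P(Plant=P3) = 0.07 + 0.04 + 0.05 = 0.16; P(Status=down | Plant=P3) = 0.05/0.16 = 0.31250.
P(Plant=P5) = 0.01 + 0.02 + 0.11 = 0.14; P(Status=down | Plant=P5) = 0.11/0.14 = 0.78571.
Difference = -0.4732.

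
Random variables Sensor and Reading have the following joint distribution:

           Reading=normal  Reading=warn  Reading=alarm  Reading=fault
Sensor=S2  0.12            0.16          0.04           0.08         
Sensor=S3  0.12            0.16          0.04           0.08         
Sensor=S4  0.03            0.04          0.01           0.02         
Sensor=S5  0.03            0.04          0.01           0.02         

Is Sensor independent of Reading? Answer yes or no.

Every cell satisfies P(Sensor,Reading) = P(Sensor)·P(Reading). For instance P(Sensor=S4) = 0.10, P(Reading=fault) = 0.20, and 0.10×0.20 = 0.02 matches the joint entry. So Sensor and Reading are independent.

yes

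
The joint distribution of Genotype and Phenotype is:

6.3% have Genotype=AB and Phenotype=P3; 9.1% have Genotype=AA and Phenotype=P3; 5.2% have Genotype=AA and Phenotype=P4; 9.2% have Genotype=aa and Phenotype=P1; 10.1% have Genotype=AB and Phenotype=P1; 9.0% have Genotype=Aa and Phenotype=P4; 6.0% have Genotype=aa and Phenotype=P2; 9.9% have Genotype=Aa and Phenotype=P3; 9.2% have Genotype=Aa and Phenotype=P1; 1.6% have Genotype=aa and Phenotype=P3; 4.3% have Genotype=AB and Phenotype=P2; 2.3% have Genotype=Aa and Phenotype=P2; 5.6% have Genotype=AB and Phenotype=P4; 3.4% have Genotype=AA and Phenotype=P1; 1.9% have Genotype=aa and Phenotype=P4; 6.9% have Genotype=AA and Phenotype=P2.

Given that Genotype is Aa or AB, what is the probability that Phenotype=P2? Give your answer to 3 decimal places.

P(Genotype=Aa) = 0.092 + 0.023 + 0.099 + 0.090 = 0.304.
P(Genotype=AB) = 0.101 + 0.043 + 0.063 + 0.056 = 0.263.
P(Genotype ∈ {Aa, AB}) = 0.304 + 0.263 = 0.567; P(Phenotype=P2, Genotype ∈ {Aa, AB}) = 0.023 + 0.043 = 0.066.
P(Phenotype=P2 | Genotype ∈ {Aa, AB}) = 0.066/0.567 = 0.116.

0.116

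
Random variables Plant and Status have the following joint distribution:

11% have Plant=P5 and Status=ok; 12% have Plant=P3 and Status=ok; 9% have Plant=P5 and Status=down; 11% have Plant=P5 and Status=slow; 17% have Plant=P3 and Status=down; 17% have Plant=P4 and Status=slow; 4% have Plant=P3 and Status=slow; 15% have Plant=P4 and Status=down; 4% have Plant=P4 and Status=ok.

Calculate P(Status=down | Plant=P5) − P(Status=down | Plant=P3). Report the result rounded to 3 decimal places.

P(Plant=P5) = 0.11 + 0.11 + 0.09 = 0.31; P(Status=down | Plant=P5) = 0.09/0.31 = 0.2903.
P(Plant=P3) = 0.12 + 0.04 + 0.17 = 0.33; P(Status=down | Plant=P3) = 0.17/0.33 = 0.5152.
Difference = -0.225.

-0.225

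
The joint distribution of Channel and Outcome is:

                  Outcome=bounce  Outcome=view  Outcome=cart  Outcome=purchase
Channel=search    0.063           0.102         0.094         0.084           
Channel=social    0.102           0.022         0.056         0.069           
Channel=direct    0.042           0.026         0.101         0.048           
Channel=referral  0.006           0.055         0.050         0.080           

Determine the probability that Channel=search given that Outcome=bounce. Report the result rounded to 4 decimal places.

P(Outcome=bounce) = 0.063 + 0.102 + 0.042 + 0.006 = 0.213.
P(Channel=search | Outcome=bounce) = 0.063/0.213 = 0.2958.

0.2958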